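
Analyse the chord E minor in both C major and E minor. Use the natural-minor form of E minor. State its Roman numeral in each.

iii in C major; i in E minor

The scale of C major is C D E F G A B; E is degree 3, and the triad built there (E-G-B) is minor, so it is iii.
The scale of E minor (natural minor) is E F♯ G A B C D; E is degree 1, and the triad built there (E-G-B) is minor, so it is i.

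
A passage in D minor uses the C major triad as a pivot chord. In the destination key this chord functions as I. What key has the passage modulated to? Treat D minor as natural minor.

The numeral I denotes a major triad on scale degree 1. With C on degree 1, the tonic of the new key is C.
Degree 1 carries a major triad in major keys, so the destination is C major.
Check: the diatonic triads of C major are C (I), Dm (ii), Em (iii), F (IV), G (V), Am (vi), Bdim (vii°) — C major is indeed I.

C major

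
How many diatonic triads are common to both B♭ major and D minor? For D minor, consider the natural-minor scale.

Diatonic triads of B♭ major: B♭ (I), Cm (ii), Dm (iii), E♭ (IV), F (V), Gm (vi), Adim (vii°).
Diatonic triads of D minor (natural minor): Dm (i), Edim (ii°), F (III), Gm (iv), Am (v), B♭ (VI), C (VII).
Matching root and quality in both lists: B♭, Dm, F, Gm.
That gives 4 common triads.

4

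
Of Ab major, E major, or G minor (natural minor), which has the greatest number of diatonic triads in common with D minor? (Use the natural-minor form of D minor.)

G minor

Triads of D minor (natural minor): Dm (i), Edim (ii°), F (III), Gm (iv), Am (v), Bb (VI), C (VII).
Ab major shares 0: none.
E major shares 0: none.
G minor (natural minor) shares 4: Dm, F, Gm, Bb.
The most common triads (4) are shared with G minor.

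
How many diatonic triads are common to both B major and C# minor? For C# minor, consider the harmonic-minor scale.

1

Diatonic triads of B major: B major (I), C# minor (ii), D# minor (iii), E major (IV), F# major (V), G# minor (vi), A# diminished (vii°).
Diatonic triads of C# minor (harmonic minor): C# minor (i), D# diminished (ii°), E augmented (III+), F# minor (iv), G# major (V), A major (VI), B# diminished (vii°).
Matching root and quality in both lists: C# minor.
That gives 1 common triad.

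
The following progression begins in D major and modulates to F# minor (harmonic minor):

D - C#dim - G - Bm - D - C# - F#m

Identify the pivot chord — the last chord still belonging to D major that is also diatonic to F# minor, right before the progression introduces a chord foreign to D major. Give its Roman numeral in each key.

D — I in D major, VI in F# minor

Chords diatonic to D major: D, Em, F#m, G, A, Bm, C#dim.
Reading the progression, the first chord not in that set is C#, so the modulation leaves D major there.
The chord immediately before C# is D, which is diatonic to both keys: I in D major and VI in F# minor.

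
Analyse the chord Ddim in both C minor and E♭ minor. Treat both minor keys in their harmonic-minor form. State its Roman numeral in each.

The scale of C minor (harmonic minor) is C D E♭ F G A♭ B; D is degree 2, and the triad built there (D-F-A♭) is diminished, so it is ii°.
The scale of E♭ minor (harmonic minor) is E♭ F G♭ A♭ B♭ C♭ D; D is degree 7, and the triad built there (D-F-A♭) is diminished, so it is vii°.

ii° in C minor; vii° in E♭ minor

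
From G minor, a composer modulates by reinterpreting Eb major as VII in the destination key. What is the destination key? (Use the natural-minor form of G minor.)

F minor

The numeral VII denotes a major triad on scale degree 7. With Eb on degree 7, the tonic of the new key is F.
Degree 7 carries a major triad in natural-minor keys, so the destination is F minor.
Check: the diatonic triads of F minor (natural minor) are Fm (i), Gdim (ii°), Ab (III), Bbm (iv), Cm (v), Db (VI), Eb (VII) — Eb major is indeed VII.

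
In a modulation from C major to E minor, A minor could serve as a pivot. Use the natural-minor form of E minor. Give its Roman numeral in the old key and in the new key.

The scale of C major is C D E F G A B; A is degree 6, and the triad built there (A-C-E) is minor, so it is vi.
The scale of E minor (natural minor) is E F# G A B C D; A is degree 4, and the triad built there (A-C-E) is minor, so it is iv.

vi in C major; iv in E minor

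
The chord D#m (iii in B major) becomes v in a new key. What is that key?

G# minor

The numeral v denotes a minor triad on scale degree 5. With D# on degree 5, the tonic of the new key is G#.
Degree 5 carries a minor triad in natural-minor keys, so the destination is G# minor.
Check: the diatonic triads of G# minor (natural minor) are G#m (i), A#dim (ii°), B (III), C#m (iv), D#m (v), E (VI), F# (VII) — D#m is indeed v.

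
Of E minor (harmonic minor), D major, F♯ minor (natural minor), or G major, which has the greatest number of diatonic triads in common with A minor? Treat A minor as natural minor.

Triads of A minor (natural minor): A minor (i), B diminished (ii°), C major (III), D minor (iv), E minor (v), F major (VI), G major (VII).
E minor (harmonic minor) shares 3: Am, C, Em.
D major shares 2: Em, G.
F♯ minor (natural minor) shares 0: none.
G major shares 4: Am, C, Em, G.
The most common triads (4) are shared with G major.

G major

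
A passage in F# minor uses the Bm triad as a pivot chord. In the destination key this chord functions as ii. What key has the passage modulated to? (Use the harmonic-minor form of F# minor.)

The numeral ii denotes a minor triad on scale degree 2. With B on degree 2, the tonic of the new key is A.
Degree 2 carries a minor triad in major keys, so the destination is A major.
Check: the diatonic triads of A major are A (I), Bm (ii), C#m (iii), D (IV), E (V), F#m (vi), G#dim (vii°) — Bm is indeed ii.

A major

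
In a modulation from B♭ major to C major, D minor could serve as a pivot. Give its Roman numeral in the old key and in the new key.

The scale of B♭ major is B♭ C D E♭ F G A; D is degree 3, and the triad built there (D-F-A) is minor, so it is iii.
The scale of C major is C D E F G A B; D is degree 2, and the triad built there (D-F-A) is minor, so it is ii.

iii in B♭ major; ii in C major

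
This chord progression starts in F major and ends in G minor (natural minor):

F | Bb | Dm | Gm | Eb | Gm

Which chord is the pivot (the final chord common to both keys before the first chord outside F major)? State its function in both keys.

Gm — ii in F major, i in G minor

Chords diatonic to F major: F, Gm, Am, Bb, C, Dm, Edim.
Reading the progression, the first chord not in that set is Eb, so the modulation leaves F major there.
The chord immediately before Eb is Gm, which is diatonic to both keys: ii in F major and i in G minor.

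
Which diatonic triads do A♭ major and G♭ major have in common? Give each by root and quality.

B♭m, D♭

Triads in A♭ major: A♭ major (I), B♭ minor (ii), C minor (iii), D♭ major (IV), E♭ major (V), F minor (vi), G diminished (vii°).
Triads in G♭ major: G♭ major (I), A♭ minor (ii), B♭ minor (iii), C♭ major (IV), D♭ major (V), E♭ minor (vi), F diminished (vii°).
Shared triads with their functions: B♭ minor (ii in A♭ major, iii in G♭ major); D♭ major (IV in A♭ major, V in G♭ major).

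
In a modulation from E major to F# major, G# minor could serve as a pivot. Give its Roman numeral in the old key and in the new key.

iii in E major; ii in F# major

The scale of E major is E F# G# A B C# D#; G# is degree 3, and the triad built there (G#-B-D#) is minor, so it is iii.
The scale of F# major is F# G# A# B C# D# E#; G# is degree 2, and the triad built there (G#-B-D#) is minor, so it is ii.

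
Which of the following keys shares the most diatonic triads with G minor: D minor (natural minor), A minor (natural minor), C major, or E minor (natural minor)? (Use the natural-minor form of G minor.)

D minor

Triads of G minor (natural minor): Gm (i), Adim (ii°), Bb (III), Cm (iv), Dm (v), Eb (VI), F (VII).
D minor (natural minor) shares 4: Gm, Bb, Dm, F.
A minor (natural minor) shares 2: Dm, F.
C major shares 2: Dm, F.
E minor (natural minor) shares 0: none.
The most common triads (4) are shared with D minor.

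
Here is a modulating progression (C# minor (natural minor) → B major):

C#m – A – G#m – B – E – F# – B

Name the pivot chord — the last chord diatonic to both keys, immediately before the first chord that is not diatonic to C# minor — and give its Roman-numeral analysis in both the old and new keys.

E — III in C# minor, IV in B major

Chords diatonic to C# minor: C#m, D#dim, E, F#m, G#m, A, B.
Reading the progression, the first chord not in that set is F#, so the modulation leaves C# minor there.
The chord immediately before F# is E, which is diatonic to both keys: III in C# minor and IV in B major.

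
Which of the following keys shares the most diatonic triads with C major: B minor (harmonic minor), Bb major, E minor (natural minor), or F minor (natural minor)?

Triads of C major: C major (I), D minor (ii), E minor (iii), F major (IV), G major (V), A minor (vi), B diminished (vii°).
B minor (harmonic minor) shares 2: Em, G.
Bb major shares 2: Dm, F.
E minor (natural minor) shares 4: C, Em, G, Am.
F minor (natural minor) shares 0: none.
The most common triads (4) are shared with E minor.

E minor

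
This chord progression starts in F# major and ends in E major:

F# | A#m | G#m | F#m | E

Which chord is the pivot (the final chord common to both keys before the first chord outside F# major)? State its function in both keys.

G#m — ii in F# major, iii in E major

Chords diatonic to F# major: F#, G#m, A#m, B, C#, D#m, E#dim.
Reading the progression, the first chord not in that set is F#m, so the modulation leaves F# major there.
The chord immediately before F#m is G#m, which is diatonic to both keys: ii in F# major and iii in E major.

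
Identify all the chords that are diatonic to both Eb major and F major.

Triads in Eb major: Eb major (I), F minor (ii), G minor (iii), Ab major (IV), Bb major (V), C minor (vi), D diminished (vii°).
Triads in F major: F major (I), G minor (ii), A minor (iii), Bb major (IV), C major (V), D minor (vi), E diminished (vii°).
Shared triads with their functions: G minor (iii in Eb major, ii in F major); Bb major (V in Eb major, IV in F major).

Gm, Bb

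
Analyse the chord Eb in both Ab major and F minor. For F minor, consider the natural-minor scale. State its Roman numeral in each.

V in Ab major; VII in F minor

The scale of Ab major is Ab Bb C Db Eb F G; Eb is degree 5, and the triad built there (Eb-G-Bb) is major, so it is V.
The scale of F minor (natural minor) is F G Ab Bb C Db Eb; Eb is degree 7, and the triad built there (Eb-G-Bb) is major, so it is VII.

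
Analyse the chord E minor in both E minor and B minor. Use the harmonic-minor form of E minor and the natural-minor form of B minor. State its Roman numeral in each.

i in E minor; iv in B minor

The scale of E minor (harmonic minor) is E F# G A B C D#; E is degree 1, and the triad built there (E-G-B) is minor, so it is i.
The scale of B minor (natural minor) is B C# D E F# G A; E is degree 4, and the triad built there (E-G-B) is minor, so it is iv.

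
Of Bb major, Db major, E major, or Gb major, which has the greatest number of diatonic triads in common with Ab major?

Triads of Ab major: Ab (I), Bbm (ii), Cm (iii), Db (IV), Eb (V), Fm (vi), Gdim (vii°).
Bb major shares 2: Cm, Eb.
Db major shares 4: Ab, Bbm, Db, Fm.
E major shares 0: none.
Gb major shares 2: Bbm, Db.
The most common triads (4) are shared with Db major.

Db major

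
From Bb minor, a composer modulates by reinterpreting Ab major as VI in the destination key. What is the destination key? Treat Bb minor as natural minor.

The numeral VI denotes a major triad on scale degree 6. With Ab on degree 6, the tonic of the new key is C.
Degree 6 carries a major triad in minor keys, so the destination is C minor.
Check: the diatonic triads of C minor (natural minor) are Cm (i), Ddim (ii°), Eb (III), Fm (iv), Gm (v), Ab (VI), Bb (VII) — Ab major is indeed VI.

C minor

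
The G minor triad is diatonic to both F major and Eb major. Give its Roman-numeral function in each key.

ii in F major; iii in Eb major

The scale of F major is F G A Bb C D E; G is degree 2, and the triad built there (G-Bb-D) is minor, so it is ii.
The scale of Eb major is Eb F G Ab Bb C D; G is degree 3, and the triad built there (G-Bb-D) is minor, so it is iii.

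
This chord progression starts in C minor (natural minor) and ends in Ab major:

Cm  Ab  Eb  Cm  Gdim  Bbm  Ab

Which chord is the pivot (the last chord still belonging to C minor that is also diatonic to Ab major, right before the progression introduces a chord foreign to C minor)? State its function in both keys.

Cm — i in C minor, iii in Ab major

Chords diatonic to C minor: Cm, Ddim, Eb, Fm, Gm, Ab, Bb.
Reading the progression, the first chord not in that set is Gdim, so the modulation leaves C minor there.
The chord immediately before Gdim is Cm, which is diatonic to both keys: i in C minor and iii in Ab major.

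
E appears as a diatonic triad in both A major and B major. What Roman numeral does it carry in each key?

The scale of A major is A B C# D E F# G#; E is degree 5, and the triad built there (E-G#-B) is major, so it is V.
The scale of B major is B C# D# E F# G# A#; E is degree 4, and the triad built there (E-G#-B) is major, so it is IV.

V in A major; IV in B major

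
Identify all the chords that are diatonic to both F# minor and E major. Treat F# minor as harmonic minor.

F#m

Triads in F# minor (harmonic minor): F#m (i), G#dim (ii°), Aaug (III+), Bm (iv), C# (V), D (VI), E#dim (vii°).
Triads in E major: E (I), F#m (ii), G#m (iii), A (IV), B (V), C#m (vi), D#dim (vii°).
Shared triads with their functions: F#m (i in F# minor, ii in E major).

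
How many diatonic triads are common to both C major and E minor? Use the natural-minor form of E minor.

4

Diatonic triads of C major: C major (I), D minor (ii), E minor (iii), F major (IV), G major (V), A minor (vi), B diminished (vii°).
Diatonic triads of E minor (natural minor): E minor (i), F♯ diminished (ii°), G major (III), A minor (iv), B minor (v), C major (VI), D major (VII).
Matching root and quality in both lists: C major, E minor, G major, A minor.
That gives 4 common triads.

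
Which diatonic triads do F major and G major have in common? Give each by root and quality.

Am, C

Triads in F major: F major (I), G minor (ii), A minor (iii), Bb major (IV), C major (V), D minor (vi), E diminished (vii°).
Triads in G major: G major (I), A minor (ii), B minor (iii), C major (IV), D major (V), E minor (vi), F# diminished (vii°).
Shared triads with their functions: A minor (iii in F major, ii in G major); C major (V in F major, IV in G major).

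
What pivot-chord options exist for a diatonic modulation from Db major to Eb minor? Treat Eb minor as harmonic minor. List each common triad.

Ebm

Triads in Db major: Db (I), Ebm (ii), Fm (iii), Gb (IV), Ab (V), Bbm (vi), Cdim (vii°).
Triads in Eb minor (harmonic minor): Ebm (i), Fdim (ii°), Gbaug (III+), Abm (iv), Bb (V), Cb (VI), Ddim (vii°).
Shared triads with their functions: Ebm (ii in Db major, i in Eb minor).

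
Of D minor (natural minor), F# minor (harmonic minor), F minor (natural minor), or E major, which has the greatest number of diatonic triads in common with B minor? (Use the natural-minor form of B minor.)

Triads of B minor (natural minor): Bm (i), C#dim (ii°), D (III), Em (iv), F#m (v), G (VI), A (VII).
D minor (natural minor) shares 0: none.
F# minor (harmonic minor) shares 3: Bm, D, F#m.
F minor (natural minor) shares 0: none.
E major shares 2: F#m, A.
The most common triads (3) are shared with F# minor.

F# minor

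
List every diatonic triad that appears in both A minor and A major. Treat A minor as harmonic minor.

E, G#dim

Triads in A minor (harmonic minor): A minor (i), B diminished (ii°), C augmented (III+), D minor (iv), E major (V), F major (VI), G# diminished (vii°).
Triads in A major: A major (I), B minor (ii), C# minor (iii), D major (IV), E major (V), F# minor (vi), G# diminished (vii°).
Shared triads with their functions: E major (V in A minor, V in A major); G# diminished (vii° in A minor, vii° in A major).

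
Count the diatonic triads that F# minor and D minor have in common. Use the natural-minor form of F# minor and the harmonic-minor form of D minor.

1

Diatonic triads of F# minor (natural minor): F# minor (i), G# diminished (ii°), A major (III), B minor (iv), C# minor (v), D major (VI), E major (VII).
Diatonic triads of D minor (harmonic minor): D minor (i), E diminished (ii°), F augmented (III+), G minor (iv), A major (V), Bb major (VI), C# diminished (vii°).
Matching root and quality in both lists: A major.
That gives 1 common triad.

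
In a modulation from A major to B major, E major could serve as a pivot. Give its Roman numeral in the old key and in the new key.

The scale of A major is A B C# D E F# G#; E is degree 5, and the triad built there (E-G#-B) is major, so it is V.
The scale of B major is B C# D# E F# G# A#; E is degree 4, and the triad built there (E-G#-B) is major, so it is IV.

V in A major; IV in B major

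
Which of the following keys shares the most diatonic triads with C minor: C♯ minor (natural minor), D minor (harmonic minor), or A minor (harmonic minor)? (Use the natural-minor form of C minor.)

D minor

Triads of C minor (natural minor): C minor (i), D diminished (ii°), E♭ major (III), F minor (iv), G minor (v), A♭ major (VI), B♭ major (VII).
C♯ minor (natural minor) shares 0: none.
D minor (harmonic minor) shares 2: Gm, B♭.
A minor (harmonic minor) shares 0: none.
The most common triads (2) are shared with D minor.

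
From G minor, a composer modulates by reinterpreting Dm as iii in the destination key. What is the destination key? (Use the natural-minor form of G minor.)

The numeral iii denotes a minor triad on scale degree 3. With D on degree 3, the tonic of the new key is Bb.
Degree 3 carries a minor triad in major keys, so the destination is Bb major.
Check: the diatonic triads of Bb major are Bb (I), Cm (ii), Dm (iii), Eb (IV), F (V), Gm (vi), Adim (vii°) — Dm is indeed iii.

Bb major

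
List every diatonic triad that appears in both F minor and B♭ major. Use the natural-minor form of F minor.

Cm, E♭

Triads in F minor (natural minor): Fm (i), Gdim (ii°), A♭ (III), B♭m (iv), Cm (v), D♭ (VI), E♭ (VII).
Triads in B♭ major: B♭ (I), Cm (ii), Dm (iii), E♭ (IV), F (V), Gm (vi), Adim (vii°).
Shared triads with their functions: Cm (v in F minor, ii in B♭ major); E♭ (VII in F minor, IV in B♭ major).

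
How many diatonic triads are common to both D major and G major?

4

Diatonic triads of D major: D (I), Em (ii), F#m (iii), G (IV), A (V), Bm (vi), C#dim (vii°).
Diatonic triads of G major: G (I), Am (ii), Bm (iii), C (IV), D (V), Em (vi), F#dim (vii°).
Matching root and quality in both lists: D, Em, G, Bm.
That gives 4 common triads.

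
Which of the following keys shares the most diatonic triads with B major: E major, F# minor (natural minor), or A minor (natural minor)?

E major

Triads of B major: B (I), C#m (ii), D#m (iii), E (IV), F# (V), G#m (vi), A#dim (vii°).
E major shares 4: B, C#m, E, G#m.
F# minor (natural minor) shares 2: C#m, E.
A minor (natural minor) shares 0: none.
The most common triads (4) are shared with E major.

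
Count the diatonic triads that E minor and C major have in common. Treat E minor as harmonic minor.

Diatonic triads of E minor (harmonic minor): Em (i), F#dim (ii°), Gaug (III+), Am (iv), B (V), C (VI), D#dim (vii°).
Diatonic triads of C major: C (I), Dm (ii), Em (iii), F (IV), G (V), Am (vi), Bdim (vii°).
Matching root and quality in both lists: Em, Am, C.
That gives 3 common triads.

3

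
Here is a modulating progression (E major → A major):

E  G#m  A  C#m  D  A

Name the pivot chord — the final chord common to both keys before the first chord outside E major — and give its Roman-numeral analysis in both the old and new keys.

Chords diatonic to E major: E, F#m, G#m, A, B, C#m, D#dim.
Reading the progression, the first chord not in that set is D, so the modulation leaves E major there.
The chord immediately before D is C#m, which is diatonic to both keys: vi in E major and iii in A major.

C#m — vi in E major, iii in A major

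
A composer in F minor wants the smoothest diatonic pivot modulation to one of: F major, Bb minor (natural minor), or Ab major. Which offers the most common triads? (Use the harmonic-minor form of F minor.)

Ab major

Triads of F minor (harmonic minor): Fm (i), Gdim (ii°), Abaug (III+), Bbm (iv), C (V), Db (VI), Edim (vii°).
F major shares 2: C, Edim.
Bb minor (natural minor) shares 3: Fm, Bbm, Db.
Ab major shares 4: Fm, Gdim, Bbm, Db.
The most common triads (4) are shared with Ab major.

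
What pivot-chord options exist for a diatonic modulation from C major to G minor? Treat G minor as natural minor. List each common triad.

Dm, F

Triads in C major: C (I), Dm (ii), Em (iii), F (IV), G (V), Am (vi), Bdim (vii°).
Triads in G minor (natural minor): Gm (i), Adim (ii°), Bb (III), Cm (iv), Dm (v), Eb (VI), F (VII).
Shared triads with their functions: Dm (ii in C major, v in G minor); F (IV in C major, VII in G minor).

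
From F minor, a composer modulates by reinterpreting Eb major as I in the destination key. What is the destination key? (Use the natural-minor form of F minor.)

Eb major

The numeral I denotes a major triad on scale degree 1. With Eb on degree 1, the tonic of the new key is Eb.
Degree 1 carries a major triad in major keys, so the destination is Eb major.
Check: the diatonic triads of Eb major are Eb (I), Fm (ii), Gm (iii), Ab (IV), Bb (V), Cm (vi), Ddim (vii°) — Eb major is indeed I.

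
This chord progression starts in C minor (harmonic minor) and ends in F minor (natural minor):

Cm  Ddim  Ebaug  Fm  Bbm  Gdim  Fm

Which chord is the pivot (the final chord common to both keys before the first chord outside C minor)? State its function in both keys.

Chords diatonic to C minor: Cm, Ddim, Ebaug, Fm, G, Ab, Bdim.
Reading the progression, the first chord not in that set is Bbm, so the modulation leaves C minor there.
The chord immediately before Bbm is Fm, which is diatonic to both keys: iv in C minor and i in F minor.

Fm — iv in C minor, i in F minor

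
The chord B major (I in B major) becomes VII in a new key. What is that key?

The numeral VII denotes a major triad on scale degree 7. With B on degree 7, the tonic of the new key is C#.
Degree 7 carries a major triad in natural-minor keys, so the destination is C# minor.
Check: the diatonic triads of C# minor (natural minor) are C#m (i), D#dim (ii°), E (III), F#m (iv), G#m (v), A (VI), B (VII) — B major is indeed VII.

C# minor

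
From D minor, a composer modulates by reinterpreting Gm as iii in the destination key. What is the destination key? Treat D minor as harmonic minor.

The numeral iii denotes a minor triad on scale degree 3. With G on degree 3, the tonic of the new key is Eb.
Degree 3 carries a minor triad in major keys, so the destination is Eb major.
Check: the diatonic triads of Eb major are Eb (I), Fm (ii), Gm (iii), Ab (IV), Bb (V), Cm (vi), Ddim (vii°) — Gm is indeed iii.

Eb major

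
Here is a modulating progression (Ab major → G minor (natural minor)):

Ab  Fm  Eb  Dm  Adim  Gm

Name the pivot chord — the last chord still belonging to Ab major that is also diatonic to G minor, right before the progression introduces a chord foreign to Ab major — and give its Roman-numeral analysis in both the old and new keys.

Chords diatonic to Ab major: Ab, Bbm, Cm, Db, Eb, Fm, Gdim.
Reading the progression, the first chord not in that set is Dm, so the modulation leaves Ab major there.
The chord immediately before Dm is Eb, which is diatonic to both keys: V in Ab major and VI in G minor.

Eb — V in Ab major, VI in G minor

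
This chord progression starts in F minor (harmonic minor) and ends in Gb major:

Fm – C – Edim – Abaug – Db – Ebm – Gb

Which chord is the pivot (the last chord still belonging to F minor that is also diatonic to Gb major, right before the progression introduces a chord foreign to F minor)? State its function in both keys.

Db — VI in F minor, V in Gb major

Chords diatonic to F minor: Fm, Gdim, Abaug, Bbm, C, Db, Edim.
Reading the progression, the first chord not in that set is Ebm, so the modulation leaves F minor there.
The chord immediately before Ebm is Db, which is diatonic to both keys: VI in F minor and V in Gb major.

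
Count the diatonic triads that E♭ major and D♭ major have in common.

2

Diatonic triads of E♭ major: E♭ major (I), F minor (ii), G minor (iii), A♭ major (IV), B♭ major (V), C minor (vi), D diminished (vii°).
Diatonic triads of D♭ major: D♭ major (I), E♭ minor (ii), F minor (iii), G♭ major (IV), A♭ major (V), B♭ minor (vi), C diminished (vii°).
Matching root and quality in both lists: F minor, A♭ major.
That gives 2 common triads.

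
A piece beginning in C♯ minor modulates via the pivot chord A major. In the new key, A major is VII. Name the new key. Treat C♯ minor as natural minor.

B minor

The numeral VII denotes a major triad on scale degree 7. With A on degree 7, the tonic of the new key is B.
Degree 7 carries a major triad in natural-minor keys, so the destination is B minor.
Check: the diatonic triads of B minor (natural minor) are Bm (i), C♯dim (ii°), D (III), Em (iv), F♯m (v), G (VI), A (VII) — A major is indeed VII.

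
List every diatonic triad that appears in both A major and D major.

A, Bm, D, F#m

Triads in A major: A major (I), B minor (ii), C# minor (iii), D major (IV), E major (V), F# minor (vi), G# diminished (vii°).
Triads in D major: D major (I), E minor (ii), F# minor (iii), G major (IV), A major (V), B minor (vi), C# diminished (vii°).
Shared triads with their functions: A major (I in A major, V in D major); B minor (ii in A major, vi in D major); D major (IV in A major, I in D major); F# minor (vi in A major, iii in D major).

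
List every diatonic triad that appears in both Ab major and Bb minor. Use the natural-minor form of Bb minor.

Ab, Bbm, Db, Fm

Triads in Ab major: Ab (I), Bbm (ii), Cm (iii), Db (IV), Eb (V), Fm (vi), Gdim (vii°).
Triads in Bb minor (natural minor): Bbm (i), Cdim (ii°), Db (III), Ebm (iv), Fm (v), Gb (VI), Ab (VII).
Shared triads with their functions: Ab (I in Ab major, VII in Bb minor); Bbm (ii in Ab major, i in Bb minor); Db (IV in Ab major, III in Bb minor); Fm (vi in Ab major, v in Bb minor).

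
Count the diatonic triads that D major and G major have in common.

4

Diatonic triads of D major: D (I), Em (ii), F#m (iii), G (IV), A (V), Bm (vi), C#dim (vii°).
Diatonic triads of G major: G (I), Am (ii), Bm (iii), C (IV), D (V), Em (vi), F#dim (vii°).
Matching root and quality in both lists: D, Em, G, Bm.
That gives 4 common triads.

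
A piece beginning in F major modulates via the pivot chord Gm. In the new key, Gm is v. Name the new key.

The numeral v denotes a minor triad on scale degree 5. With G on degree 5, the tonic of the new key is C.
Degree 5 carries a minor triad in natural-minor keys, so the destination is C minor.
Check: the diatonic triads of C minor (natural minor) are Cm (i), Ddim (ii°), Eb (III), Fm (iv), Gm (v), Ab (VI), Bb (VII) — Gm is indeed v.

C minor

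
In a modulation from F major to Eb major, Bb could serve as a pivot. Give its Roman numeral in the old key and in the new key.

IV in F major; V in Eb major

The scale of F major is F G A Bb C D E; Bb is degree 4, and the triad built there (Bb-D-F) is major, so it is IV.
The scale of Eb major is Eb F G Ab Bb C D; Bb is degree 5, and the triad built there (Bb-D-F) is major, so it is V.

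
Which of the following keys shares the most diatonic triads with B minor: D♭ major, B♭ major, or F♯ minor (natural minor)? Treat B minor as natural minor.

F♯ minor

Triads of B minor (natural minor): Bm (i), C♯dim (ii°), D (III), Em (iv), F♯m (v), G (VI), A (VII).
D♭ major shares 0: none.
B♭ major shares 0: none.
F♯ minor (natural minor) shares 4: Bm, D, F♯m, A.
The most common triads (4) are shared with F♯ minor.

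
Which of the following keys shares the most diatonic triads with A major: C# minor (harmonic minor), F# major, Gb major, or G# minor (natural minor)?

Triads of A major: A major (I), B minor (ii), C# minor (iii), D major (IV), E major (V), F# minor (vi), G# diminished (vii°).
C# minor (harmonic minor) shares 3: A, C#m, F#m.
F# major shares 0: none.
Gb major shares 0: none.
G# minor (natural minor) shares 2: C#m, E.
The most common triads (3) are shared with C# minor.

C# minor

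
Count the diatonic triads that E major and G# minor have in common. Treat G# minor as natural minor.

Diatonic triads of E major: E (I), F#m (ii), G#m (iii), A (IV), B (V), C#m (vi), D#dim (vii°).
Diatonic triads of G# minor (natural minor): G#m (i), A#dim (ii°), B (III), C#m (iv), D#m (v), E (VI), F# (VII).
Matching root and quality in both lists: E, G#m, B, C#m.
That gives 4 common triads.

4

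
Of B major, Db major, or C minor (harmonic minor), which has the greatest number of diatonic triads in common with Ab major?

Triads of Ab major: Ab major (I), Bb minor (ii), C minor (iii), Db major (IV), Eb major (V), F minor (vi), G diminished (vii°).
B major shares 0: none.
Db major shares 4: Ab, Bbm, Db, Fm.
C minor (harmonic minor) shares 3: Ab, Cm, Fm.
The most common triads (4) are shared with Db major.

Db major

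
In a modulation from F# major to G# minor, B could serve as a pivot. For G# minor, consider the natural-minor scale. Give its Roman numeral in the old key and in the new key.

The scale of F# major is F# G# A# B C# D# E#; B is degree 4, and the triad built there (B-D#-F#) is major, so it is IV.
The scale of G# minor (natural minor) is G# A# B C# D# E F#; B is degree 3, and the triad built there (B-D#-F#) is major, so it is III.

IV in F# major; III in G# minor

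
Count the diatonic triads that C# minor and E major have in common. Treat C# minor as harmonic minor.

Diatonic triads of C# minor (harmonic minor): C# minor (i), D# diminished (ii°), E augmented (III+), F# minor (iv), G# major (V), A major (VI), B# diminished (vii°).
Diatonic triads of E major: E major (I), F# minor (ii), G# minor (iii), A major (IV), B major (V), C# minor (vi), D# diminished (vii°).
Matching root and quality in both lists: C# minor, D# diminished, F# minor, A major.
That gives 4 common triads.

4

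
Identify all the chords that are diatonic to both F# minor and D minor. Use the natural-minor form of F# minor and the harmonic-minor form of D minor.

A

Triads in F# minor (natural minor): F# minor (i), G# diminished (ii°), A major (III), B minor (iv), C# minor (v), D major (VI), E major (VII).
Triads in D minor (harmonic minor): D minor (i), E diminished (ii°), F augmented (III+), G minor (iv), A major (V), Bb major (VI), C# diminished (vii°).
Shared triads with their functions: A major (III in F# minor, V in D minor).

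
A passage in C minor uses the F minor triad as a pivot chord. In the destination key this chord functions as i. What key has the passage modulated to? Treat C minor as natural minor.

The numeral i denotes a minor triad on scale degree 1. With F on degree 1, the tonic of the new key is F.
Degree 1 carries a minor triad in minor keys, so the destination is F minor.
Check: the diatonic triads of F minor (natural minor) are Fm (i), Gdim (ii°), Ab (III), Bbm (iv), Cm (v), Db (VI), Eb (VII) — F minor is indeed i.

F minor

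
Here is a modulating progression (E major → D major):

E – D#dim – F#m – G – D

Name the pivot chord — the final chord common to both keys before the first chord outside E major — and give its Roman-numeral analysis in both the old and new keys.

Chords diatonic to E major: E, F#m, G#m, A, B, C#m, D#dim.
Reading the progression, the first chord not in that set is G, so the modulation leaves E major there.
The chord immediately before G is F#m, which is diatonic to both keys: ii in E major and iii in D major.

F#m — ii in E major, iii in D major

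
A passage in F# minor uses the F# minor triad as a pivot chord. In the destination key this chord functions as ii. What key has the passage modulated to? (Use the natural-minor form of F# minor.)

The numeral ii denotes a minor triad on scale degree 2. With F# on degree 2, the tonic of the new key is E.
Degree 2 carries a minor triad in major keys, so the destination is E major.
Check: the diatonic triads of E major are E (I), F#m (ii), G#m (iii), A (IV), B (V), C#m (vi), D#dim (vii°) — F# minor is indeed ii.

E major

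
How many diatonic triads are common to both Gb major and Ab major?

2

Diatonic triads of Gb major: Gb major (I), Ab minor (ii), Bb minor (iii), Cb major (IV), Db major (V), Eb minor (vi), F diminished (vii°).
Diatonic triads of Ab major: Ab major (I), Bb minor (ii), C minor (iii), Db major (IV), Eb major (V), F minor (vi), G diminished (vii°).
Matching root and quality in both lists: Bb minor, Db major.
That gives 2 common triads.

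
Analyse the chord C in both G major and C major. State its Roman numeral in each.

The scale of G major is G A B C D E F#; C is degree 4, and the triad built there (C-E-G) is major, so it is IV.
The scale of C major is C D E F G A B; C is degree 1, and the triad built there (C-E-G) is major, so it is I.

IV in G major; I in C major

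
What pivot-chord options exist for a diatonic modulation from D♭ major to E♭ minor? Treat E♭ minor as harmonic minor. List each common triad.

Triads in D♭ major: D♭ (I), E♭m (ii), Fm (iii), G♭ (IV), A♭ (V), B♭m (vi), Cdim (vii°).
Triads in E♭ minor (harmonic minor): E♭m (i), Fdim (ii°), G♭aug (III+), A♭m (iv), B♭ (V), C♭ (VI), Ddim (vii°).
Shared triads with their functions: E♭m (ii in D♭ major, i in E♭ minor).

E♭m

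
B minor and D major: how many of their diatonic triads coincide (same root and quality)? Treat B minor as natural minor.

7

Diatonic triads of B minor (natural minor): Bm (i), C#dim (ii°), D (III), Em (iv), F#m (v), G (VI), A (VII).
Diatonic triads of D major: D (I), Em (ii), F#m (iii), G (IV), A (V), Bm (vi), C#dim (vii°).
Matching root and quality in both lists: Bm, C#dim, D, Em, F#m, G, A.
That gives 7 common triads.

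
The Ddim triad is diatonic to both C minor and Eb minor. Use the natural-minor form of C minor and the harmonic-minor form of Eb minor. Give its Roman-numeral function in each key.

The scale of C minor (natural minor) is C D Eb F G Ab Bb; D is degree 2, and the triad built there (D-F-Ab) is diminished, so it is ii°.
The scale of Eb minor (harmonic minor) is Eb F Gb Ab Bb Cb D; D is degree 7, and the triad built there (D-F-Ab) is diminished, so it is vii°.

ii° in C minor; vii° in Eb minor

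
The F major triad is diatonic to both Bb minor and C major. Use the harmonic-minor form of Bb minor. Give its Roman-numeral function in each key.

The scale of Bb minor (harmonic minor) is Bb C Db Eb F Gb A; F is degree 5, and the triad built there (F-A-C) is major, so it is V.
The scale of C major is C D E F G A B; F is degree 4, and the triad built there (F-A-C) is major, so it is IV.

V in Bb minor; IV in C major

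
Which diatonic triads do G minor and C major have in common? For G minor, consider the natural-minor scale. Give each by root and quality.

Triads in G minor (natural minor): Gm (i), Adim (ii°), Bb (III), Cm (iv), Dm (v), Eb (VI), F (VII).
Triads in C major: C (I), Dm (ii), Em (iii), F (IV), G (V), Am (vi), Bdim (vii°).
Shared triads with their functions: Dm (v in G minor, ii in C major); F (VII in G minor, IV in C major).

Dm, F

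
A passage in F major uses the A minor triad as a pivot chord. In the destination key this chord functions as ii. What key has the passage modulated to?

The numeral ii denotes a minor triad on scale degree 2. With A on degree 2, the tonic of the new key is G.
Degree 2 carries a minor triad in major keys, so the destination is G major.
Check: the diatonic triads of G major are G (I), Am (ii), Bm (iii), C (IV), D (V), Em (vi), F#dim (vii°) — A minor is indeed ii.

G major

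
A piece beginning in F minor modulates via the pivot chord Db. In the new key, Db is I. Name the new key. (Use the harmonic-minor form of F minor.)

Db major

The numeral I denotes a major triad on scale degree 1. With Db on degree 1, the tonic of the new key is Db.
Degree 1 carries a major triad in major keys, so the destination is Db major.
Check: the diatonic triads of Db major are Db (I), Ebm (ii), Fm (iii), Gb (IV), Ab (V), Bbm (vi), Cdim (vii°) — Db is indeed I.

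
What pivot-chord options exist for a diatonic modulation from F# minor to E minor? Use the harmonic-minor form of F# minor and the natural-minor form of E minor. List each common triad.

Bm, D

Triads in F# minor (harmonic minor): F# minor (i), G# diminished (ii°), A augmented (III+), B minor (iv), C# major (V), D major (VI), E# diminished (vii°).
Triads in E minor (natural minor): E minor (i), F# diminished (ii°), G major (III), A minor (iv), B minor (v), C major (VI), D major (VII).
Shared triads with their functions: B minor (iv in F# minor, v in E minor); D major (VI in F# minor, VII in E minor).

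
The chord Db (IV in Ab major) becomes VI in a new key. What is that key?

The numeral VI denotes a major triad on scale degree 6. With Db on degree 6, the tonic of the new key is F.
Degree 6 carries a major triad in minor keys, so the destination is F minor.
Check: the diatonic triads of F minor (natural minor) are Fm (i), Gdim (ii°), Ab (III), Bbm (iv), Cm (v), Db (VI), Eb (VII) — Db is indeed VI.

F minor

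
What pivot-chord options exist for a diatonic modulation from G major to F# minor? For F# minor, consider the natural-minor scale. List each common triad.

Bm, D

Triads in G major: G (I), Am (ii), Bm (iii), C (IV), D (V), Em (vi), F#dim (vii°).
Triads in F# minor (natural minor): F#m (i), G#dim (ii°), A (III), Bm (iv), C#m (v), D (VI), E (VII).
Shared triads with their functions: Bm (iii in G major, iv in F# minor); D (V in G major, VI in F# minor).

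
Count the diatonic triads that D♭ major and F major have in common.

Diatonic triads of D♭ major: D♭ major (I), E♭ minor (ii), F minor (iii), G♭ major (IV), A♭ major (V), B♭ minor (vi), C diminished (vii°).
Diatonic triads of F major: F major (I), G minor (ii), A minor (iii), B♭ major (IV), C major (V), D minor (vi), E diminished (vii°).
No triad has the same root and quality in both keys.

0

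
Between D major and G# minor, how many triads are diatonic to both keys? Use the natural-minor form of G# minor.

Diatonic triads of D major: D major (I), E minor (ii), F# minor (iii), G major (IV), A major (V), B minor (vi), C# diminished (vii°).
Diatonic triads of G# minor (natural minor): G# minor (i), A# diminished (ii°), B major (III), C# minor (iv), D# minor (v), E major (VI), F# major (VII).
No triad has the same root and quality in both keys.

0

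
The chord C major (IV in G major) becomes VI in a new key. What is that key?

The numeral VI denotes a major triad on scale degree 6. With C on degree 6, the tonic of the new key is E.
Degree 6 carries a major triad in minor keys, so the destination is E minor.
Check: the diatonic triads of E minor (natural minor) are Em (i), F#dim (ii°), G (III), Am (iv), Bm (v), C (VI), D (VII) — C major is indeed VI.

E minor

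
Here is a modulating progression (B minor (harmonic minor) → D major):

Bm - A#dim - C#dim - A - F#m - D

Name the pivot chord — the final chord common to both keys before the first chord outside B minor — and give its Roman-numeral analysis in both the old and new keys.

C#dim — ii° in B minor, vii° in D major

Chords diatonic to B minor: Bm, C#dim, Daug, Em, F#, G, A#dim.
Reading the progression, the first chord not in that set is A, so the modulation leaves B minor there.
The chord immediately before A is C#dim, which is diatonic to both keys: ii° in B minor and vii° in D major.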